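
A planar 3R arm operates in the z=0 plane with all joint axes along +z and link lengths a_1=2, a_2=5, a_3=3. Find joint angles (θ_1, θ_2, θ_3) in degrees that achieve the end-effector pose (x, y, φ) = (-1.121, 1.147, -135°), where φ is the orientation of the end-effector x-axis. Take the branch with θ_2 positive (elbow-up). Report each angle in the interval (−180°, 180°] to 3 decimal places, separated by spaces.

wrist centre = target − a_3·(cos φ, sin φ) = (1.0003, 3.2683)
cos θ_2 = (11.6826−2²−5²)/(2·2·5) = -0.8659; θ_2 = 149.9824° (elbow-up)
β = atan2(3.2683,1.0003) = 72.9825°; ψ = atan2(2.5013,-2.3294) = 132.9612°
θ_1 = β − ψ = -59.9787°
θ_3 = φ − θ_1 − θ_2 = 134.9963° (wrapped to (-180°,180°])

-59.979 149.982 134.996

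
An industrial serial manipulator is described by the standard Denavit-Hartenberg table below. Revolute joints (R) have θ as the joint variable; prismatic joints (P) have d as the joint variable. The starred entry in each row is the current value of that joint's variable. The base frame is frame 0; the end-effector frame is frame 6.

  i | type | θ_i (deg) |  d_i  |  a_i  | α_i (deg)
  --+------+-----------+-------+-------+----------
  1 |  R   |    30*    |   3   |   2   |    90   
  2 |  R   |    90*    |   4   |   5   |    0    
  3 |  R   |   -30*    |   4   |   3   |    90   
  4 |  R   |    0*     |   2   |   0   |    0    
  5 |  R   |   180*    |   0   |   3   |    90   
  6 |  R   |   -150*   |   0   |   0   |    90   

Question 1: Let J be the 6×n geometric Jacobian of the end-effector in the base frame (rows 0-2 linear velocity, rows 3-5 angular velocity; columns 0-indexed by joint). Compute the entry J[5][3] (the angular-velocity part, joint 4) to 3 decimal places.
-0.500

axis z_3 = (0.7500,0.4330,-0.5000); lever o_n−o_3 = (0.2010,0.1160,-3.5981)
cross product → J_v[:, 3] = (-1.5000,2.5981,-0.0000)
J_ω[:, 3] = z_3
entry J[5][3] = -0.5000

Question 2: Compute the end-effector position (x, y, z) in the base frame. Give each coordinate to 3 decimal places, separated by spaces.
7.232 -5.062 7.000

after link 1: o_1 = (1.7321, 1.0000, 3.0000)
after link 2: o_2 = (3.7321, -2.4641, 8.0000)
after link 3: o_3 = (7.0311, -5.1782, 10.5981)
after link 4: o_4 = (8.5311, -4.3122, 9.5981)
after link 5: o_5 = (7.2321, -5.0622, 7.0000)
after link 6: o_6 = (7.2321, -5.0622, 7.0000)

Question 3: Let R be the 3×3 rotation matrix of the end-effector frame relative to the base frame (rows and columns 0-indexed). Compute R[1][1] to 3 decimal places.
-0.866

End-effector y-axis (col 1 of R) = (0.5000,-0.8660,0.0000)
R[1][1] = -0.8660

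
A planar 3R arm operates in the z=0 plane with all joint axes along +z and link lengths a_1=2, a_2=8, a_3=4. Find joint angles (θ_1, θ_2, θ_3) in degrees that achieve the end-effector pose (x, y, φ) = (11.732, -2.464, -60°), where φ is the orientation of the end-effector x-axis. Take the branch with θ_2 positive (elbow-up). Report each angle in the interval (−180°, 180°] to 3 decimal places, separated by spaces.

-18.268 30.003 -71.735

wrist centre = target − a_3·(cos φ, sin φ) = (9.7320, 1.0001)
cos θ_2 = (95.7120−2²−8²)/(2·2·8) = 0.8660; θ_2 = 30.0028° (elbow-up)
β = atan2(1.0001,9.7320) = 5.8674°; ψ = atan2(4.0003,8.9280) = 24.1355°
θ_1 = β − ψ = -18.2682°
θ_3 = φ − θ_1 − θ_2 = -71.7346° (wrapped to (-180°,180°])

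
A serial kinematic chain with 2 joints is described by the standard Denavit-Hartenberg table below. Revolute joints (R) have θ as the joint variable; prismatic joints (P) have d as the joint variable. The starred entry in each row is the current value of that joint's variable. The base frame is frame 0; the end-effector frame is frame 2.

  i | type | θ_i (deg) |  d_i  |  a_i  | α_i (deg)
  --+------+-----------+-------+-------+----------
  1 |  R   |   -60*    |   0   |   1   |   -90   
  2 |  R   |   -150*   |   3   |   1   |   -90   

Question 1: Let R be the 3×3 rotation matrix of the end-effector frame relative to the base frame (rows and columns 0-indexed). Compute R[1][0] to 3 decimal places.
End-effector x-axis (col 0 of R) = (-0.4330,0.7500,0.5000)
R[1][0] = 0.7500

0.750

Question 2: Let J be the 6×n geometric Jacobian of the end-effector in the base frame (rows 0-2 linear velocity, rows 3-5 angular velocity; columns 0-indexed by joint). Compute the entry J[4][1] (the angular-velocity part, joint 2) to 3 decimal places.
0.500

axis z_1 = (0.8660,0.5000,0.0000); lever o_n−o_1 = (2.1651,2.2500,0.5000)
cross product → J_v[:, 1] = (0.2500,-0.4330,0.8660)
J_ω[:, 1] = z_1
entry J[4][1] = 0.5000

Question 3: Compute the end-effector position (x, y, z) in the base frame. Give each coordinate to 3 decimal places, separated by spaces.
2.665 1.384 0.500

after link 1: o_1 = (0.5000, -0.8660, 0.0000)
after link 2: o_2 = (2.6651, 1.3840, 0.5000)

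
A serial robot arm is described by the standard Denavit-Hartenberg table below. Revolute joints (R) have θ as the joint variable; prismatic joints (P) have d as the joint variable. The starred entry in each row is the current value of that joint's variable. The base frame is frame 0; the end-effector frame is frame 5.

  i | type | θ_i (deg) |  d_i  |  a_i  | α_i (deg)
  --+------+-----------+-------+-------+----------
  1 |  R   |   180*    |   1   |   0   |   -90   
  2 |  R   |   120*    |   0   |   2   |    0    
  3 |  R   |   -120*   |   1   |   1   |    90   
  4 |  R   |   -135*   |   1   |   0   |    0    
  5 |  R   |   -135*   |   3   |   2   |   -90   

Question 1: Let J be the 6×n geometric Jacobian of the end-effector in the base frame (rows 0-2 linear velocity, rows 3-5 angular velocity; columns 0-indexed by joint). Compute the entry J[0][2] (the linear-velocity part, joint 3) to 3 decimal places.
-4.000

axis z_2 = (-0.0000,-1.0000,0.0000); lever o_n−o_2 = (-1.0000,-3.0000,4.0000)
cross product → J_v[:, 2] = (-4.0000,0.0000,-1.0000)
J_ω[:, 2] = z_2
entry J[0][2] = -4.0000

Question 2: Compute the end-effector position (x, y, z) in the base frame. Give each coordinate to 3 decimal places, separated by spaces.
-0.000 -3.000 3.268

after link 1: o_1 = (0.0000, 0.0000, 1.0000)
after link 2: o_2 = (1.0000, -0.0000, -0.7321)
after link 3: o_3 = (-0.0000, -1.0000, -0.7321)
after link 4: o_4 = (-0.0000, -1.0000, 0.2679)
after link 5: o_5 = (-0.0000, -3.0000, 3.2679)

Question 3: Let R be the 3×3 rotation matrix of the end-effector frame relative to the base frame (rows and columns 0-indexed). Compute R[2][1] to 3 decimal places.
-1.000

End-effector y-axis (col 1 of R) = (0.0000,0.0000,-1.0000)
R[2][1] = -1.0000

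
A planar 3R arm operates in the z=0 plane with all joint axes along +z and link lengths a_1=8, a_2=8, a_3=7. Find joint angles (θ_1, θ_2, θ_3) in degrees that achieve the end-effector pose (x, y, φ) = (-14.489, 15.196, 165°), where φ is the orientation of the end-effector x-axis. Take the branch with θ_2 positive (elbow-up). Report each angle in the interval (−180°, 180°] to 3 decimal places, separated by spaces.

105.001 29.998 30.000

wrist centre = target − a_3·(cos φ, sin φ) = (-7.7275, 13.3843)
cos θ_2 = (238.8531−8²−8²)/(2·8·8) = 0.8660; θ_2 = 29.9983° (elbow-up)
β = atan2(13.3843,-7.7275) = 120.0004°; ψ = atan2(3.9998,14.9283) = 14.9992°
θ_1 = β − ψ = 105.0012°
θ_3 = φ − θ_1 − θ_2 = 30.0005° (wrapped to (-180°,180°])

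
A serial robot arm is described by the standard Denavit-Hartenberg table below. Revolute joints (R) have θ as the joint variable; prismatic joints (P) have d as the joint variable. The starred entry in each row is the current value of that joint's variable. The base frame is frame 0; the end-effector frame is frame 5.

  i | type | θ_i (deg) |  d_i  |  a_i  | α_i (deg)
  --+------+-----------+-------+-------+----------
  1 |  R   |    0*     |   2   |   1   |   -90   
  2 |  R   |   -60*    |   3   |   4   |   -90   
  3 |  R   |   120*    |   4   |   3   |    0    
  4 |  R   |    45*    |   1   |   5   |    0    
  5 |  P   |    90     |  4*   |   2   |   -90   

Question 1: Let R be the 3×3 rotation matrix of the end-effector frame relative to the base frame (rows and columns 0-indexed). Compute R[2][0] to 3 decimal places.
-0.224

End-effector x-axis (col 0 of R) = (-0.1294,0.9659,-0.2241)
R[2][0] = -0.2241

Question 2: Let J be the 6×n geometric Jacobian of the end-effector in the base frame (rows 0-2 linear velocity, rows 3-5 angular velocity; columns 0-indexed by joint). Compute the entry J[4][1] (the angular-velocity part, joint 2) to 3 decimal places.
axis z_1 = (0.0000,1.0000,0.0000); lever o_n−o_1 = (6.3706,1.0397,-6.9658)
cross product → J_v[:, 1] = (-6.9658,0.0000,-6.3706)
J_ω[:, 1] = z_1
entry J[4][1] = 1.0000

1.000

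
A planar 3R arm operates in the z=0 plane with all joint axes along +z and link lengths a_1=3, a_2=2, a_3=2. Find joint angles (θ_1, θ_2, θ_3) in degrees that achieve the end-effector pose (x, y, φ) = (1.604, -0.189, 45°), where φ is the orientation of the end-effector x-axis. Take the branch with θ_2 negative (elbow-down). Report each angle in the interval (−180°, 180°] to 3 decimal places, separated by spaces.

wrist centre = target − a_3·(cos φ, sin φ) = (0.1898, -1.6032)
cos θ_2 = (2.6063−3²−2²)/(2·3·2) = -0.8661; θ_2 = -150.0132° (elbow-down)
β = atan2(-1.6032,0.1898) = -83.2488°; ψ = atan2(-0.9996,1.2677) = -38.2559°
θ_1 = β − ψ = -44.9929°
θ_3 = φ − θ_1 − θ_2 = -119.9939° (wrapped to (-180°,180°])

-44.993 -150.013 -119.994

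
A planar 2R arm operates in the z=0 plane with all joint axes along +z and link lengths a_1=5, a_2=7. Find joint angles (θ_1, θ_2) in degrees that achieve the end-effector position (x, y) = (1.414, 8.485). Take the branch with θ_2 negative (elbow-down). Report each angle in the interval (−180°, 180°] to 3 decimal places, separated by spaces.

135.004 -90.004

cos θ_2 = (73.9946−5²−7²)/(2·5·7) = -0.0001; θ_2 = -90.0044° (elbow-down)
β = atan2(8.4850,1.4140) = 80.5388°; ψ = atan2(-7.0000,4.9995) = -54.4652°
θ_1 = β − ψ = 135.0040°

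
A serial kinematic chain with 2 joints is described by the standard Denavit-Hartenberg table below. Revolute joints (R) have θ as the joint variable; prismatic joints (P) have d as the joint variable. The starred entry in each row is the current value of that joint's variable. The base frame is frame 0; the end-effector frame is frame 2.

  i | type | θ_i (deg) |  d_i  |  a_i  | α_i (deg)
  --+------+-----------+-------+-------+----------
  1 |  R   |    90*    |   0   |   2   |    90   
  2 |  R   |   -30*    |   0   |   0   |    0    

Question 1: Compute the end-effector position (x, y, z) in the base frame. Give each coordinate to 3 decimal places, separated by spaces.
after link 1: o_1 = (0.0000, 2.0000, 0.0000)
after link 2: o_2 = (0.0000, 2.0000, 0.0000)

0.000 2.000 0.000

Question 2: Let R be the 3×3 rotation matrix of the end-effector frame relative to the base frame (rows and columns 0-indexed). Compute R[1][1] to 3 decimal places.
0.500

End-effector y-axis (col 1 of R) = (-0.0000,0.5000,0.8660)
R[1][1] = 0.5000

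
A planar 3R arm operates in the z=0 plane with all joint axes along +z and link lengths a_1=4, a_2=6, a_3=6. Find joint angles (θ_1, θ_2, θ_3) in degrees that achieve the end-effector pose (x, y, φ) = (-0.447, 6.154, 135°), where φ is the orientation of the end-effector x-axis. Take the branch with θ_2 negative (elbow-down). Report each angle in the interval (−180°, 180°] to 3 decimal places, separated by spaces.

119.999 -134.998 149.999

wrist centre = target − a_3·(cos φ, sin φ) = (3.7956, 1.9114)
cos θ_2 = (18.0602−4²−6²)/(2·4·6) = -0.7071; θ_2 = -134.9978° (elbow-down)
β = atan2(1.9114,3.7956) = 26.7283°; ψ = atan2(-4.2428,-0.2425) = -93.2709°
θ_1 = β − ψ = 119.9992°
θ_3 = φ − θ_1 − θ_2 = 149.9986° (wrapped to (-180°,180°])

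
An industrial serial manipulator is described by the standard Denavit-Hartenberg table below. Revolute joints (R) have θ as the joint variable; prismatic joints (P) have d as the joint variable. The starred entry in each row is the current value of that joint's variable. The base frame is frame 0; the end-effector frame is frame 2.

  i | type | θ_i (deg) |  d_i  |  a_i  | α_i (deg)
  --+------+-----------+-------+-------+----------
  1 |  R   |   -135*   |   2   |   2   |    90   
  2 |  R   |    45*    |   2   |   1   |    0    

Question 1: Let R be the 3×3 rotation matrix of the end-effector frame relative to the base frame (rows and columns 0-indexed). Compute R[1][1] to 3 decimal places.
0.500

End-effector y-axis (col 1 of R) = (0.5000,0.5000,0.7071)
R[1][1] = 0.5000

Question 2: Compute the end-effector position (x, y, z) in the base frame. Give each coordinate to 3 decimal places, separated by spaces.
-3.328 -0.500 2.707

after link 1: o_1 = (-1.4142, -1.4142, 2.0000)
after link 2: o_2 = (-3.3284, -0.5000, 2.7071)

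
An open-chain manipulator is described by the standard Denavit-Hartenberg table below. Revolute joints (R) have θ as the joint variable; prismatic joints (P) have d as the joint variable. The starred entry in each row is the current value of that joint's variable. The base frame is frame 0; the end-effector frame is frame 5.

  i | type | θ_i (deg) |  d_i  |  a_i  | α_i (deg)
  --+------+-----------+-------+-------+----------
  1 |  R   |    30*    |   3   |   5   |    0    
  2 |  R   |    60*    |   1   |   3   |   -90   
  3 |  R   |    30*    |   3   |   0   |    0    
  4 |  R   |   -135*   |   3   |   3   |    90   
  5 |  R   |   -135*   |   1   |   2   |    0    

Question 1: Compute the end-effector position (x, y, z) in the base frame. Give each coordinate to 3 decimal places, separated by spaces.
-0.256 4.124 5.273

after link 1: o_1 = (4.3301, 2.5000, 3.0000)
after link 2: o_2 = (4.3301, 5.5000, 4.0000)
after link 3: o_3 = (1.3301, 5.5000, 4.0000)
after link 4: o_4 = (-1.6699, 4.7235, 6.8978)
after link 5: o_5 = (-0.2557, 4.1236, 5.2729)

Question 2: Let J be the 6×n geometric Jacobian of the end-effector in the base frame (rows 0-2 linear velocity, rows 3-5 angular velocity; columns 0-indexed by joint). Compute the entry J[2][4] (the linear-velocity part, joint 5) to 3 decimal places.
1.366

axis z_4 = (-0.0000,-0.9659,-0.2588); lever o_n−o_4 = (1.4142,-0.5999,-1.6248)
cross product → J_v[:, 4] = (1.4142,-0.3660,1.3660)
J_ω[:, 4] = z_4
entry J[2][4] = 1.3660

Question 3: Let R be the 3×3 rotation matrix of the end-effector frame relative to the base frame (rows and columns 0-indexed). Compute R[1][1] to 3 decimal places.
-0.183

End-effector y-axis (col 1 of R) = (0.7071,-0.1830,0.6830)
R[1][1] = -0.1830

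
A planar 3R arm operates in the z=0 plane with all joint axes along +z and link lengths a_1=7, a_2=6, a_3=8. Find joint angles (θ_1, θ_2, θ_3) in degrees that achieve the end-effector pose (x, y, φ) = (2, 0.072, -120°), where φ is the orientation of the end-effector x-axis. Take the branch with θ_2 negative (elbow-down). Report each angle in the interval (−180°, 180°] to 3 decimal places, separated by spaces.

wrist centre = target − a_3·(cos φ, sin φ) = (6.0000, 7.0002)
cos θ_2 = (85.0028−7²−6²)/(2·7·6) = 0.0000; θ_2 = -89.9981° (elbow-down)
β = atan2(7.0002,6.0000) = 49.3995°; ψ = atan2(-6.0000,7.0002) = -40.6005°
θ_1 = β − ψ = 90.0000°
θ_3 = φ − θ_1 − θ_2 = -120.0019° (wrapped to (-180°,180°])

90.000 -89.998 -120.002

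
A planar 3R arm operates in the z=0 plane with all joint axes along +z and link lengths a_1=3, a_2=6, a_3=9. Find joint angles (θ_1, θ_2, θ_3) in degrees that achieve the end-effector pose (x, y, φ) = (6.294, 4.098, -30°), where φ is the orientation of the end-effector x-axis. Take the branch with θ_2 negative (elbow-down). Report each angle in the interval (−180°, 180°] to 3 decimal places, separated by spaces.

120.003 -30.002 -120.001

wrist centre = target − a_3·(cos φ, sin φ) = (-1.5002, 8.5980)
cos θ_2 = (76.1763−3²−6²)/(2·3·6) = 0.8660; θ_2 = -30.0020° (elbow-down)
β = atan2(8.5980,-1.5002) = 99.8977°; ψ = atan2(-3.0002,8.1960) = -20.1053°
θ_1 = β − ψ = 120.0029°
θ_3 = φ − θ_1 − θ_2 = -120.0009° (wrapped to (-180°,180°])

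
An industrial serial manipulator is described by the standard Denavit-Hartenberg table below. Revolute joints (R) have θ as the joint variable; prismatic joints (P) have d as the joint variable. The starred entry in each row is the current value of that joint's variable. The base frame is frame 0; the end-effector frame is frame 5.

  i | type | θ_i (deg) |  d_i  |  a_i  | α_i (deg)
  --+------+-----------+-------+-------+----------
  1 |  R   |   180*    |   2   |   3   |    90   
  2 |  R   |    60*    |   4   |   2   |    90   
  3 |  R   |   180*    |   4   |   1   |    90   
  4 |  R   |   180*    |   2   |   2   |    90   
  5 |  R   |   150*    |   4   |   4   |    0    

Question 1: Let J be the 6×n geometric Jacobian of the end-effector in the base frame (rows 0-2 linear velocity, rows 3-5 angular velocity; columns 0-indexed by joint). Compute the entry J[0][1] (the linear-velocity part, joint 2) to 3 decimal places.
axis z_1 = (0.0000,1.0000,0.0000); lever o_n−o_1 = (-6.6962,8.0000,-4.4019)
cross product → J_v[:, 1] = (-4.4019,0.0000,6.6962)
J_ω[:, 1] = z_1
entry J[0][1] = -4.4019

-4.402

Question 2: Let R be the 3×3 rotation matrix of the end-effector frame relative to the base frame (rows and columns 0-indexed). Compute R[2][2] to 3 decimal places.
-0.500

End-effector z-axis (col 2 of R) = (-0.8660,0.0000,-0.5000)
R[2][2] = -0.5000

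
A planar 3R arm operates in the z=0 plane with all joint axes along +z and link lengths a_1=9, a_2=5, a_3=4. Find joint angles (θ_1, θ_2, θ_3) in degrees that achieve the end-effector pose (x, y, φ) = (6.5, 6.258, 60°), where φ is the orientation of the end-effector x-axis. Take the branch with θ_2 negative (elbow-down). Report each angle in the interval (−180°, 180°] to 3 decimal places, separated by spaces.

wrist centre = target − a_3·(cos φ, sin φ) = (4.5000, 2.7939)
cos θ_2 = (28.0559−9²−5²)/(2·9·5) = -0.8660; θ_2 = -150.0023° (elbow-down)
β = atan2(2.7939,4.5000) = 31.8348°; ψ = atan2(-2.4998,4.6698) = -28.1610°
θ_1 = β − ψ = 59.9958°
θ_3 = φ − θ_1 − θ_2 = 150.0066° (wrapped to (-180°,180°])

59.996 -150.002 150.007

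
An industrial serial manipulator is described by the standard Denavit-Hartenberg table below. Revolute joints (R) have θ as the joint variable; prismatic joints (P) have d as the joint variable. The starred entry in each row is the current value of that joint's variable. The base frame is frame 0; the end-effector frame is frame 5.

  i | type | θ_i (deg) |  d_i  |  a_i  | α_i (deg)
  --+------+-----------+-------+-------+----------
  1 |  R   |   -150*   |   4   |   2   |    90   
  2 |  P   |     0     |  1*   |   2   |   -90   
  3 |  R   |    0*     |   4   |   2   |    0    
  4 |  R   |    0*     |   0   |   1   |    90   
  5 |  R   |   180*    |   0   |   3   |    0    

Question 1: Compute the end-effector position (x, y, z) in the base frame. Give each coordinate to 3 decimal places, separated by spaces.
-3.964 -1.134 8.000

after link 1: o_1 = (-1.7321, -1.0000, 4.0000)
after link 2: o_2 = (-3.9641, -1.1340, 4.0000)
after link 3: o_3 = (-5.6962, -2.1340, 8.0000)
after link 4: o_4 = (-6.5622, -2.6340, 8.0000)
after link 5: o_5 = (-3.9641, -1.1340, 8.0000)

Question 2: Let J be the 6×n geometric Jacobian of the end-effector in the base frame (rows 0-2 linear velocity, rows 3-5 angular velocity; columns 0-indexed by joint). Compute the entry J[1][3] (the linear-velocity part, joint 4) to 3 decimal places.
axis z_3 = (0.0000,0.0000,1.0000); lever o_n−o_3 = (1.7321,1.0000,0.0000)
cross product → J_v[:, 3] = (-1.0000,1.7321,0.0000)
J_ω[:, 3] = z_3
entry J[1][3] = 1.7321

1.732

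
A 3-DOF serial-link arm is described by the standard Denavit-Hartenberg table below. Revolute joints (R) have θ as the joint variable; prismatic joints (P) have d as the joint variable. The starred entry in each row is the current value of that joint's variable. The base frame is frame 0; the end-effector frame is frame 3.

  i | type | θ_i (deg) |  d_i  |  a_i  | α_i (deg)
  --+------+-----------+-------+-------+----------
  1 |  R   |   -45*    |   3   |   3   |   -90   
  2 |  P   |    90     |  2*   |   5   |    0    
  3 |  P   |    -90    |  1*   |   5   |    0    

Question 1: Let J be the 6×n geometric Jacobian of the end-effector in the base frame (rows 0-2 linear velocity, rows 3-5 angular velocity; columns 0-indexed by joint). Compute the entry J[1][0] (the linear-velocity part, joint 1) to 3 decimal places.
7.778

axis z_0 = ẑ; lever o_n−o_0 = (7.7782,-3.5355,-2.0000)
cross product → J_v[:, 0] = (3.5355,7.7782,-0.0000)
J_ω[:, 0] = z_0
entry J[1][0] = 7.7782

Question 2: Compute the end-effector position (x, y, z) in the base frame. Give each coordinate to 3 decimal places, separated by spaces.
after link 1: o_1 = (2.1213, -2.1213, 3.0000)
after link 2: o_2 = (3.5355, -0.7071, -2.0000)
after link 3: o_3 = (7.7782, -3.5355, -2.0000)

7.778 -3.536 -2.000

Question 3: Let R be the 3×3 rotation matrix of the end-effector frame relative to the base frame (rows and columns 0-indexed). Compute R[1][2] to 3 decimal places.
End-effector z-axis (col 2 of R) = (0.7071,0.7071,0.0000)
R[1][2] = 0.7071

0.707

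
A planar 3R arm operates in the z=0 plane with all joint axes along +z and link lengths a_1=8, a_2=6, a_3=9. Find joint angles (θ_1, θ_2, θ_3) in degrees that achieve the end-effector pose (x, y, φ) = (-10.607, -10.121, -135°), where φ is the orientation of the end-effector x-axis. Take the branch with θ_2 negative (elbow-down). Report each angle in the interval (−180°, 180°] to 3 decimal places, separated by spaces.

-90.005 -134.999 90.004

wrist centre = target − a_3·(cos φ, sin φ) = (-4.2430, -3.7570)
cos θ_2 = (32.1187−8²−6²)/(2·8·6) = -0.7071; θ_2 = -134.9992° (elbow-down)
β = atan2(-3.7570,-4.2430) = -138.4764°; ψ = atan2(-4.2427,3.7574) = -48.4713°
θ_1 = β − ψ = -90.0051°
θ_3 = φ − θ_1 − θ_2 = 90.0043° (wrapped to (-180°,180°])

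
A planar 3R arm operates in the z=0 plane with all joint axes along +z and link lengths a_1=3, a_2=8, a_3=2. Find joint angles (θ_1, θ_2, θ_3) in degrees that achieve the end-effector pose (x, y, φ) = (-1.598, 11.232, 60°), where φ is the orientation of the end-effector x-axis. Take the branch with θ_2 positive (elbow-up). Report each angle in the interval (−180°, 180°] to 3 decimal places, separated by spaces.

60.589 60.002 -60.591

wrist centre = target − a_3·(cos φ, sin φ) = (-2.5980, 9.4999)
cos θ_2 = (96.9986−3²−8²)/(2·3·8) = 0.5000; θ_2 = 60.0019° (elbow-up)
β = atan2(9.4999,-2.5980) = 105.2950°; ψ = atan2(6.9283,6.9998) = 44.7061°
θ_1 = β − ψ = 60.5889°
θ_3 = φ − θ_1 − θ_2 = -60.5907° (wrapped to (-180°,180°])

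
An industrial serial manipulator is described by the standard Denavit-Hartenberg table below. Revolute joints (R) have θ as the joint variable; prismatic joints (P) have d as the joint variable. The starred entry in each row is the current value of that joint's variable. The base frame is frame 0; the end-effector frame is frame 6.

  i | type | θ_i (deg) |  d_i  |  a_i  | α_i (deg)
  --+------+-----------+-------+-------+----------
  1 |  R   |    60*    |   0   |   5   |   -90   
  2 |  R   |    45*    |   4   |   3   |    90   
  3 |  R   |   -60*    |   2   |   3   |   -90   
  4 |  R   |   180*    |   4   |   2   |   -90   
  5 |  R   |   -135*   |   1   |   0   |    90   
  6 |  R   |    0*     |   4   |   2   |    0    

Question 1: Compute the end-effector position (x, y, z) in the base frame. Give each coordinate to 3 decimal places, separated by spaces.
5.688 11.357 -3.437

after link 1: o_1 = (2.5000, 4.3301, 0.0000)
after link 2: o_2 = (0.0966, 8.1672, -2.1213)
after link 3: o_3 = (3.5840, 9.0115, -1.7678)
after link 4: o_4 = (1.2231, 12.3865, -3.5101)
after link 5: o_5 = (1.5767, 12.9989, -2.8030)
after link 6: o_6 = (5.6880, 11.3572, -3.4370)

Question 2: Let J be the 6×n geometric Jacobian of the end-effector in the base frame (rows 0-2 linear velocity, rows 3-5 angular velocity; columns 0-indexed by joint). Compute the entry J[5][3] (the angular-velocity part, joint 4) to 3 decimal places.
axis z_3 = (-0.1268,0.7803,-0.6124); lever o_n−o_3 = (2.1040,2.3457,-1.6693)
cross product → J_v[:, 3] = (0.1339,-1.5002,-1.9393)
J_ω[:, 3] = z_3
entry J[5][3] = -0.6124

-0.612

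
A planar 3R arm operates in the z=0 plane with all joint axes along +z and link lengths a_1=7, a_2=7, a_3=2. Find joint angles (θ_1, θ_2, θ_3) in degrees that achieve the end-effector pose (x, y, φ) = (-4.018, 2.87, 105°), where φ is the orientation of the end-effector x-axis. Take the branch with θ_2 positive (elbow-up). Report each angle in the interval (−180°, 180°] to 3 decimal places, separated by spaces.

89.998 149.996 -134.995

wrist centre = target − a_3·(cos φ, sin φ) = (-3.5004, 0.9381)
cos θ_2 = (13.1327−7²−7²)/(2·7·7) = -0.8660; θ_2 = 149.9963° (elbow-up)
β = atan2(0.9381,-3.5004) = 164.9965°; ψ = atan2(3.5004,0.9380) = 74.9982°
θ_1 = β − ψ = 89.9983°
θ_3 = φ − θ_1 − θ_2 = -134.9947° (wrapped to (-180°,180°])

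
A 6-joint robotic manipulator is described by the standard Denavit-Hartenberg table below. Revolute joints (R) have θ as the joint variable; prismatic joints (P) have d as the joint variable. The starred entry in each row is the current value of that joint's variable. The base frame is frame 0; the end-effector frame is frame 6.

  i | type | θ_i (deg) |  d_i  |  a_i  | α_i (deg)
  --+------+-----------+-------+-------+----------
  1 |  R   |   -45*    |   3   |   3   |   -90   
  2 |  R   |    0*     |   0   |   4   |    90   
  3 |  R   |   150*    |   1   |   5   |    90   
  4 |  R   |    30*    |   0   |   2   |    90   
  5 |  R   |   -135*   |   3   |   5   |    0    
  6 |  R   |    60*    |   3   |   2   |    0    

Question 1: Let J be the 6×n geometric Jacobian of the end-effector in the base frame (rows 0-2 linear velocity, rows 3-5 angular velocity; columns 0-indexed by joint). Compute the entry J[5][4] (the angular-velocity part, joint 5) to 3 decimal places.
-0.866

axis z_4 = (-0.1294,0.4830,-0.8660); lever o_n−o_4 = (-5.3811,-1.0418,-6.7051)
cross product → J_v[:, 4] = (-4.1405,3.7925,2.7337)
J_ω[:, 4] = z_4
entry J[5][4] = -0.8660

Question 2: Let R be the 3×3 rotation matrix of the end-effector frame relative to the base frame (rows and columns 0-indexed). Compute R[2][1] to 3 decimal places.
End-effector y-axis (col 1 of R) = (0.0335,0.8750,0.4830)
R[2][1] = 0.4830

0.483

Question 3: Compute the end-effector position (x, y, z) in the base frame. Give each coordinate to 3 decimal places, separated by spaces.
-2.174 0.511 -1.705

after link 1: o_1 = (2.1213, -2.1213, 3.0000)
after link 2: o_2 = (4.9497, -4.9497, 3.0000)
after link 3: o_3 = (3.6557, -0.1201, 4.0000)
after link 4: o_4 = (3.2074, 1.5529, 5.0000)
after link 5: o_5 = (0.1965, -0.8708, 0.6342)
after link 6: o_6 = (-2.1737, 0.5111, -1.7051)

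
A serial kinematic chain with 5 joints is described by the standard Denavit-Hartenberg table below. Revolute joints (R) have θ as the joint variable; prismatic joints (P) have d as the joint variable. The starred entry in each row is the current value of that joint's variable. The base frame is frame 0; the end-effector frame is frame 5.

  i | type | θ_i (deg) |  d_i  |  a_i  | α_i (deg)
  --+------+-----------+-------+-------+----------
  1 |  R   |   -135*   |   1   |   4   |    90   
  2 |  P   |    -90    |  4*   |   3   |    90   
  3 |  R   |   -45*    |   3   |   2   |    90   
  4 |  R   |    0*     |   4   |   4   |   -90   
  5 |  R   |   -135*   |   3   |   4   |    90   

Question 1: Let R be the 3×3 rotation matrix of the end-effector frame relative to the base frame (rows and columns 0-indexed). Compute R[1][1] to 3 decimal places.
End-effector y-axis (col 1 of R) = (0.7071,0.7071,-0.0000)
R[1][1] = 0.7071

0.707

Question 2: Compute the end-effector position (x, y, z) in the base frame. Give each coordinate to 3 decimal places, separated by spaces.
after link 1: o_1 = (-2.8284, -2.8284, 1.0000)
after link 2: o_2 = (-5.6569, -0.0000, -2.0000)
after link 3: o_3 = (-2.5355, 1.1213, -3.4142)
after link 4: o_4 = (1.4645, -2.8787, -3.4142)
after link 5: o_5 = (3.5858, -0.7574, 0.5858)

3.586 -0.757 0.586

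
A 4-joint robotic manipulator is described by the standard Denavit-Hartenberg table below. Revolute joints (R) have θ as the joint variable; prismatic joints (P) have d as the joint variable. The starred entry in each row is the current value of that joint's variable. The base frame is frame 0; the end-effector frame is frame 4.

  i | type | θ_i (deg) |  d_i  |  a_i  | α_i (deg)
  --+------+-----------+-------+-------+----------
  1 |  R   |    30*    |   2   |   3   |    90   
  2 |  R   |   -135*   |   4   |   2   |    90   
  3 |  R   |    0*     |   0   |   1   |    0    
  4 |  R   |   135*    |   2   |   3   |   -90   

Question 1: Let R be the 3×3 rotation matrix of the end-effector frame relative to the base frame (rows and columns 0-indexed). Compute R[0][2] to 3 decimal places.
End-effector z-axis (col 2 of R) = (0.0795,0.8624,0.5000)
R[0][2] = 0.0795

0.079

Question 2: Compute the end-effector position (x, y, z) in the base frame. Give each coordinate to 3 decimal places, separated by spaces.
after link 1: o_1 = (2.5981, 1.5000, 2.0000)
after link 2: o_2 = (3.3733, -2.6712, 0.5858)
after link 3: o_3 = (2.7610, -3.0248, -0.1213)
after link 4: o_4 = (3.8959, -4.8190, 2.7929)

3.896 -4.819 2.793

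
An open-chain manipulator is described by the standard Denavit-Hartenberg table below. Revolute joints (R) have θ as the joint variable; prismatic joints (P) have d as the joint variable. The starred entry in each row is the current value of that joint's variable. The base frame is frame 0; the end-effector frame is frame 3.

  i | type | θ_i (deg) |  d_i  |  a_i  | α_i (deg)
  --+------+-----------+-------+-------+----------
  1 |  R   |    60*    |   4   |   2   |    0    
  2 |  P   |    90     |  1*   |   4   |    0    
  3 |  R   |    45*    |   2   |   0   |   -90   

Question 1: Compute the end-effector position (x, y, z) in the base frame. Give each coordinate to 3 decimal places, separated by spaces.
after link 1: o_1 = (1.0000, 1.7321, 4.0000)
after link 2: o_2 = (-2.4641, 3.7321, 5.0000)
after link 3: o_3 = (-2.4641, 3.7321, 7.0000)

-2.464 3.732 7.000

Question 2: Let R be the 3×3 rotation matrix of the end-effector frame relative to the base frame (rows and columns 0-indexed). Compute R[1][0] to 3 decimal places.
End-effector x-axis (col 0 of R) = (-0.9659,-0.2588,0.0000)
R[1][0] = -0.2588

-0.259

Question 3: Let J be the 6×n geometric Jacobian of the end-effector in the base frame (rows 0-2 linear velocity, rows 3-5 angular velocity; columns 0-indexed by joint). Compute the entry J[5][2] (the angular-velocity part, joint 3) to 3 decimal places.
axis z_2 = (0.0000,0.0000,1.0000); lever o_n−o_2 = (0.0000,0.0000,2.0000)
cross product → J_v[:, 2] = (0.0000,0.0000,0.0000)
J_ω[:, 2] = z_2
entry J[5][2] = 1.0000

1.000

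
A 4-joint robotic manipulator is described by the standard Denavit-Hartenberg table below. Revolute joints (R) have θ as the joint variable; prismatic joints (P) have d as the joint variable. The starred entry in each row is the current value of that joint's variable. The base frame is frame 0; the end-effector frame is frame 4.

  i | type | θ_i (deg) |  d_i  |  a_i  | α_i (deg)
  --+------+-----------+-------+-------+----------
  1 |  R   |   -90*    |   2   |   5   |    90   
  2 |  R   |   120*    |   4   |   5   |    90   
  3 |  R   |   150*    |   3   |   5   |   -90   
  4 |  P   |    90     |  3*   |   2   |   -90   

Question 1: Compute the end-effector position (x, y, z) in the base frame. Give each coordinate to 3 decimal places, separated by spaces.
-3.902 -6.281 1.781

after link 1: o_1 = (0.0000, -5.0000, 2.0000)
after link 2: o_2 = (-4.0000, -2.5000, 6.3301)
after link 3: o_3 = (-6.5000, -7.2631, 4.0801)
after link 4: o_4 = (-3.9019, -6.2811, 1.7811)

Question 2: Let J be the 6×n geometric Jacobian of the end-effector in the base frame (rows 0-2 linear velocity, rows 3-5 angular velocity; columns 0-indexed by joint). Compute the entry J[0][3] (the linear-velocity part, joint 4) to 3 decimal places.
prismatic axis z_3 = (0.8660,-0.2500,-0.4330)
J_v[:, 3] = z_3; J_ω[:, 3] = (0,0,0)
entry J[0][3] = 0.8660

0.866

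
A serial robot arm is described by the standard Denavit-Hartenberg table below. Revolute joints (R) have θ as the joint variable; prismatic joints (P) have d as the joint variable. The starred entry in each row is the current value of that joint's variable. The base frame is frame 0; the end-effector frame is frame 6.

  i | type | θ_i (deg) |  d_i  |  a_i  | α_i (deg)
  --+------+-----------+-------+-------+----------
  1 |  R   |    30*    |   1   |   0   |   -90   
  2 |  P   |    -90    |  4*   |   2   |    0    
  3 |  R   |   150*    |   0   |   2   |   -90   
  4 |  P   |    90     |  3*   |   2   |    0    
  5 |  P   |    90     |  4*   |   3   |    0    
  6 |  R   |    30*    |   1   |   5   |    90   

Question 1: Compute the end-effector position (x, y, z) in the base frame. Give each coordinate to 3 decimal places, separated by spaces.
after link 1: o_1 = (0.0000, 0.0000, 1.0000)
after link 2: o_2 = (-2.0000, 3.4641, 3.0000)
after link 3: o_3 = (-1.1340, 3.9641, 1.2679)
after link 4: o_4 = (-2.3840, 0.9330, -0.2321)
after link 5: o_5 = (-6.6830, -1.5490, 0.3660)
after link 6: o_6 = (-10.5580, -0.8995, 3.6160)

-10.558 -0.900 3.616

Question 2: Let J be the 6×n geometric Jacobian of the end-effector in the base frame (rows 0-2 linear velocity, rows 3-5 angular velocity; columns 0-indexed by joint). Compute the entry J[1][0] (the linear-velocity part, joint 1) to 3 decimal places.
-10.558

axis z_0 = ẑ; lever o_n−o_0 = (-10.5580,-0.8995,3.6160)
cross product → J_v[:, 0] = (0.8995,-10.5580,0.0000)
J_ω[:, 0] = z_0
entry J[1][0] = -10.5580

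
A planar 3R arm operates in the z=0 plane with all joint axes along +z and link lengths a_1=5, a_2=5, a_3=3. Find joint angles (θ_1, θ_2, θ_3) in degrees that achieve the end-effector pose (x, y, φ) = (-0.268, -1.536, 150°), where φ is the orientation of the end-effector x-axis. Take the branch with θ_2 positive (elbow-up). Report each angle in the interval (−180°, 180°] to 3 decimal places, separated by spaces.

-119.993 134.997 134.996

wrist centre = target − a_3·(cos φ, sin φ) = (2.3301, -3.0360)
cos θ_2 = (14.6466−5²−5²)/(2·5·5) = -0.7071; θ_2 = 134.9969° (elbow-up)
β = atan2(-3.0360,2.3301) = -52.4944°; ψ = atan2(3.5357,1.4647) = 67.4985°
θ_1 = β − ψ = -119.9929°
θ_3 = φ − θ_1 − θ_2 = 134.9959° (wrapped to (-180°,180°])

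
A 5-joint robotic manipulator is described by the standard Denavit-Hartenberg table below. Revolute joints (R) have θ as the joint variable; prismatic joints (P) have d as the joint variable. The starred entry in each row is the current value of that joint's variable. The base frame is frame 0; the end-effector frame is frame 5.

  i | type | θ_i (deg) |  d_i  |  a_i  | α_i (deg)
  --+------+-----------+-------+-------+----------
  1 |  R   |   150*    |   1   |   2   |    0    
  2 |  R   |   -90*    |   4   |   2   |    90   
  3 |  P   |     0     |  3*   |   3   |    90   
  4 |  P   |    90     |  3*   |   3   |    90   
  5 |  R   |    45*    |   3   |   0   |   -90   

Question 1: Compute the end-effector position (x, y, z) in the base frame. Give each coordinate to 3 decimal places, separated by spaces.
after link 1: o_1 = (-1.7321, 1.0000, 1.0000)
after link 2: o_2 = (-0.7321, 2.7321, 5.0000)
after link 3: o_3 = (3.3660, 3.8301, 5.0000)
after link 4: o_4 = (5.9641, 2.3301, 2.0000)
after link 5: o_5 = (7.4641, 4.9282, 2.0000)

7.464 4.928 2.000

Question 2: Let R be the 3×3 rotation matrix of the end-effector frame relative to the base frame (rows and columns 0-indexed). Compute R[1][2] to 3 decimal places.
0.354

End-effector z-axis (col 2 of R) = (-0.6124,0.3536,-0.7071)
R[1][2] = 0.3536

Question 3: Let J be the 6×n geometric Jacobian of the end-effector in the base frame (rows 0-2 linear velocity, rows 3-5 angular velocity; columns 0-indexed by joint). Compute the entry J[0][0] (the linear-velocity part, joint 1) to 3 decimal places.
axis z_0 = ẑ; lever o_n−o_0 = (7.4641,4.9282,2.0000)
cross product → J_v[:, 0] = (-4.9282,7.4641,0.0000)
J_ω[:, 0] = z_0
entry J[0][0] = -4.9282

-4.928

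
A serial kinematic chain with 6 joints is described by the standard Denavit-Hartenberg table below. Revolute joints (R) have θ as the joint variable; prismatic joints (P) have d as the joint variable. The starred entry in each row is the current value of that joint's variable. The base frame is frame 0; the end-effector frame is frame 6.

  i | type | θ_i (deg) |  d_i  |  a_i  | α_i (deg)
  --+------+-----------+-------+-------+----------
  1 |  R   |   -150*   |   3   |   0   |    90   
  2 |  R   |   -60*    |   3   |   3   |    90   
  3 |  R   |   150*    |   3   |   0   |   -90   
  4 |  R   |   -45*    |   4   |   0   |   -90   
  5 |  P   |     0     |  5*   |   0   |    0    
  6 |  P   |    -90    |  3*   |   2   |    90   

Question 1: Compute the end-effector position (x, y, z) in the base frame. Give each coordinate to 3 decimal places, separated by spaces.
after link 1: o_1 = (0.0000, 0.0000, 3.0000)
after link 2: o_2 = (-2.7990, 1.8481, 0.4019)
after link 3: o_3 = (-0.5490, 3.1471, -1.0981)
after link 4: o_4 = (2.0490, 0.6471, 0.6340)
after link 5: o_5 = (-0.1607, 1.4126, 5.0534)
after link 6: o_6 = (-0.1875, 0.6219, 8.5711)

-0.187 0.622 8.571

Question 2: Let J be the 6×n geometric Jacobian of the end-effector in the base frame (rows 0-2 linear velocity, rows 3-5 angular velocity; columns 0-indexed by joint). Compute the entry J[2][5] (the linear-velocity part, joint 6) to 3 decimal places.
0.884

prismatic axis z_5 = (-0.4419,0.1531,0.8839)
J_v[:, 5] = z_5; J_ω[:, 5] = (0,0,0)
entry J[2][5] = 0.8839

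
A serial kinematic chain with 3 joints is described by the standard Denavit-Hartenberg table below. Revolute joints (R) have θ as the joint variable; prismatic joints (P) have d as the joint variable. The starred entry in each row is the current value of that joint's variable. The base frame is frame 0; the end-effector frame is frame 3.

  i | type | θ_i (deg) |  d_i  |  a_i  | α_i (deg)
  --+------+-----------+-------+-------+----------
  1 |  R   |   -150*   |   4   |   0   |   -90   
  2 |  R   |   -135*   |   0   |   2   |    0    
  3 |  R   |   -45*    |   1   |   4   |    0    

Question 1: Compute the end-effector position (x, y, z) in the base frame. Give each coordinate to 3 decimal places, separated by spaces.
after link 1: o_1 = (0.0000, 0.0000, 4.0000)
after link 2: o_2 = (1.2247, 0.7071, 5.4142)
after link 3: o_3 = (5.1888, 1.8411, 5.4142)

5.189 1.841 5.414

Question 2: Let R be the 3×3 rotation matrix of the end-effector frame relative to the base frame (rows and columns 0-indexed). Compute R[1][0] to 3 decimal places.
0.500

End-effector x-axis (col 0 of R) = (0.8660,0.5000,0.0000)
R[1][0] = 0.5000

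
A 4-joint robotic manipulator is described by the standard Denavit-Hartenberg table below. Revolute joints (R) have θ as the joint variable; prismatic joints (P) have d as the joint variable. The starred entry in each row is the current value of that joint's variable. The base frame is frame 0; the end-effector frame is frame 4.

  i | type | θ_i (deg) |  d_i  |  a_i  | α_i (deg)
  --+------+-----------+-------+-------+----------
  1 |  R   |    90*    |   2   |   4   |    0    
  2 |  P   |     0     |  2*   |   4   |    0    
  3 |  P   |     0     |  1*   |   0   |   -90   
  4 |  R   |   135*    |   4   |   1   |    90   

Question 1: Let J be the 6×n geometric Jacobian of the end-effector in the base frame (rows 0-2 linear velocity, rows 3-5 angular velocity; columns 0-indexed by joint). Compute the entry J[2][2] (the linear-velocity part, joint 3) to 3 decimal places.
1.000

prismatic axis z_2 = (0.0000,0.0000,1.0000)
J_v[:, 2] = z_2; J_ω[:, 2] = (0,0,0)
entry J[2][2] = 1.0000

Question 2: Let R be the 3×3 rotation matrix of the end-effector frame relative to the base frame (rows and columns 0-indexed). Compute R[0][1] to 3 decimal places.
-1.000

End-effector y-axis (col 1 of R) = (-1.0000,0.0000,0.0000)
R[0][1] = -1.0000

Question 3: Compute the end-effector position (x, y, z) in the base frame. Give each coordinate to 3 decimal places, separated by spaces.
-4.000 7.293 4.293

after link 1: o_1 = (0.0000, 4.0000, 2.0000)
after link 2: o_2 = (0.0000, 8.0000, 4.0000)
after link 3: o_3 = (0.0000, 8.0000, 5.0000)
after link 4: o_4 = (-4.0000, 7.2929, 4.2929)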